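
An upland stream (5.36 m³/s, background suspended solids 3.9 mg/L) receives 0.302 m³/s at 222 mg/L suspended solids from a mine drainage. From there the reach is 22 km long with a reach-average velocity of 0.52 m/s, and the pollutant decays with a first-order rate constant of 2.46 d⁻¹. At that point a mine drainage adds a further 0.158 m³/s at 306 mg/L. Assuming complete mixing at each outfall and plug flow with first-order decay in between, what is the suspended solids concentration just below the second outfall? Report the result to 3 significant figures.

Conservation of mass: C = (5.360·3.900 + 0.3020·222.0) / 5.662 = 87.95/5.662 = 15.53 mg/L; combined flow 5.662 m³/s.
Travel time t = 22·1000 / 0.52 = 42310 s = 11.75 h.
First-order decay: C = 15.53·exp(−k·t) = 15.53·0.2998 = 4.657 mg/L.
Second outfall: C = (5.662·4.657 + 0.1580·306.0)/5.820 = 12.84 mg/L.

12.8 mg/L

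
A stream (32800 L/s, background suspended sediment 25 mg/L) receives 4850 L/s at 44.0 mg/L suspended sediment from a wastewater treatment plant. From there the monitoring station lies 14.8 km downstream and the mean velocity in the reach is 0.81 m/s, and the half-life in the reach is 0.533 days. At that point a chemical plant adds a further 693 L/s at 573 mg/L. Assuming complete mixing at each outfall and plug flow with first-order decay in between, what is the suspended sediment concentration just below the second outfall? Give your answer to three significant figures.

30.8 mg/L

Flow-weighted average: C = (32800·25.00 + 4850·44.00) / 37650 = 1033000/37650 = 27.45 mg/L; combined flow 37650 L/s.
Travel time t = 14.8·1000 / 0.81 = 18270 s = 5.075 h.
Half-life 0.533 d → k = ln 2 / 0.533 = 1.300 d⁻¹.
Decay over the reach: 27.45·exp(−kt) = 27.45·0.7596 = 20.85 mg/L.
At the second outfall, C = (37650·20.85 + 693.0·573.0) / (37650 + 693.0) = 30.83 mg/L.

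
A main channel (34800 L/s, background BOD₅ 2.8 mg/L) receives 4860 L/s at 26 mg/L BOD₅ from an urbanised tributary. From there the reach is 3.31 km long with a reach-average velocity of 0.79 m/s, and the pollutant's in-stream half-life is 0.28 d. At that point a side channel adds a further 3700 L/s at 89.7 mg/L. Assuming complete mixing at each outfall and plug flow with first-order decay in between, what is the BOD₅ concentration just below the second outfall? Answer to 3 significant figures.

After mixing, C = (34800·2.800 + 4860·26.00) / 39660 = 223800/39660 = 5.643 mg/L; combined flow 39660 L/s.
Travel time t = 3.31·1000 / 0.79 = 4190 s = 1.164 h.
Half-life 0.28 d → k = ln 2 / 0.28 = 2.476 d⁻¹.
First-order decay: C = 5.643·exp(−k·t) = 5.643·0.8869 = 5.005 mg/L.
Second outfall: C = (39660·5.005 + 3700·89.70)/43360 = 12.23 mg/L.

12.2 mg/L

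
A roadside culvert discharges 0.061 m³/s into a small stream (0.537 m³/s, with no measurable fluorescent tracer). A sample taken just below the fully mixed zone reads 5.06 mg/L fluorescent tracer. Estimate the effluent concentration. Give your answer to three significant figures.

Mass balance: 0.5370·0 + 0.06100·Cₑ = 0.5980·5.060
→ Cₑ = (0.5980·5.060 − 0.5370·0) / 0.06100 = 49.60 mg/L.

49.6 mg/L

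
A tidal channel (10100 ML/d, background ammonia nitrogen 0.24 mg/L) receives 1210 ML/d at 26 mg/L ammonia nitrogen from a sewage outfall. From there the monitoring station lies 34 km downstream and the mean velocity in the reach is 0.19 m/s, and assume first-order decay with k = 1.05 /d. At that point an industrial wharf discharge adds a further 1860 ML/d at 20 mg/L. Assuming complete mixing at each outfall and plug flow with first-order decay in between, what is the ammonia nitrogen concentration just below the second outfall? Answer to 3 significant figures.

3.12 mg/L

After mixing, C = (10100·0.2400 + 1210·26.00) / 11310 = 33880/11310 = 2.996 mg/L; combined flow 11310 ML/d.
Travel time t = 34·1000 / 0.19 = 178900 s = 49.71 h.
After decay, C = 2.996 × e^(−kt) = 2.996 × 0.1136 = 0.3405 mg/L.
Second outfall: C = (11310·0.3405 + 1860·20.00)/13170 = 3.117 mg/L.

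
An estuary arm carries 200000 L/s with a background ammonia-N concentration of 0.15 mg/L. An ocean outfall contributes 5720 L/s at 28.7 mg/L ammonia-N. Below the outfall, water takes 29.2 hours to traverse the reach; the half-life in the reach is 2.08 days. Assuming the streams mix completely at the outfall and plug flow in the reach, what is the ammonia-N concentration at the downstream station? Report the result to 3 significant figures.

After mixing, C = (200000·0.1500 + 5720·28.70) / 205700 = 194200/205700 = 0.9438 mg/L.
Half-life 2.08 d → k = ln 2 / 2.08 = 0.3332 d⁻¹.
After decay, C = 0.9438 × e^(−kt) = 0.9438 × 0.6667 = 0.6292 mg/L.

0.629 mg/L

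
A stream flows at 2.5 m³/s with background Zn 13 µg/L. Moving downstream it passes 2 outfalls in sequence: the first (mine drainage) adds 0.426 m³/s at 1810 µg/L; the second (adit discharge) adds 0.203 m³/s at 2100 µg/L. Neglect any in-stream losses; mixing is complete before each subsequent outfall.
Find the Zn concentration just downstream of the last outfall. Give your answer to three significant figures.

Outfall 1: combined Q = 2.926 m³/s; C = (2.500·13.00 + 0.4260·1810)/2.926 = 274.6 µg/L.
Outfall 2: combined Q = 3.129 m³/s; C = (2.926·274.6 + 0.2030·2100)/3.129 = 393.1 µg/L.

393 µg/L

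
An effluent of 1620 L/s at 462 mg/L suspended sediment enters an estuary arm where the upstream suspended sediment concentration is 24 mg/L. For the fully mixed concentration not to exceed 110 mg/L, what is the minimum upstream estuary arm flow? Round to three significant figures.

Set C_mix = 110: (Q·24.00 + 1620·462.0) / (Q + 1620) = 110
→ Q = 1620·(462.0 − 110)/(110 − 24.00) = 6631 L/s.

6630 L/s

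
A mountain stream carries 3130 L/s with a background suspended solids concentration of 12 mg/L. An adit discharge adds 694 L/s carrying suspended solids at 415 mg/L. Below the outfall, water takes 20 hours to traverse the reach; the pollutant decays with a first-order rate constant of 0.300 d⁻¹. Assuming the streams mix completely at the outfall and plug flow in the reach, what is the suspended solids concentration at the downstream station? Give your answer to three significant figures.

Mass balance: C = (3130·12.00 + 694.0·415.0) / 3824 = 325600/3824 = 85.14 mg/L.
First-order decay: C = 85.14·exp(−k·t) = 85.14·0.7788 = 66.31 mg/L.

66.3 mg/L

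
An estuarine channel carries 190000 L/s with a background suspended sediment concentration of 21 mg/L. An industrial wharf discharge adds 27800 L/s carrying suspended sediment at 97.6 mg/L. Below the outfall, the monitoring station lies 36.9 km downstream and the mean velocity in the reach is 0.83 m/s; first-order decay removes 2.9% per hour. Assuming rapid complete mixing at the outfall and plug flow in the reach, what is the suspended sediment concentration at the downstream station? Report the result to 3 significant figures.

Conservation of mass: C = (190000·21.00 + 27800·97.60) / 217800 = 6703000/217800 = 30.78 mg/L.
Travel time t = 36.9·1000 / 0.83 = 44460 s = 12.35 h.
2.9%/h lost → k = −ln(1 − 0.029) = 0.02943 h⁻¹.
Decay over the reach: 30.78·exp(−kt) = 30.78·0.6953 = 21.40 mg/L.

21.4 mg/L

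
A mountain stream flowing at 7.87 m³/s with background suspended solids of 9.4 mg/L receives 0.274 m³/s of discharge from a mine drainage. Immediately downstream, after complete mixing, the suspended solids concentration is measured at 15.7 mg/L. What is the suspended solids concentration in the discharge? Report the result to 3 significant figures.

197 mg/L

Mass balance: 7.870·9.400 + 0.2740·Cₑ = 8.144·15.70
→ Cₑ = (8.144·15.70 − 7.870·9.400) / 0.2740 = 196.7 mg/L.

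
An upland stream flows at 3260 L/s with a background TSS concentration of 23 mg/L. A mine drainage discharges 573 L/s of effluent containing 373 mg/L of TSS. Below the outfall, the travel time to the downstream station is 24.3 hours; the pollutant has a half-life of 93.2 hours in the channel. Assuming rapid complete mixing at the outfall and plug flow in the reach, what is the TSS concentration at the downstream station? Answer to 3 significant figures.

After mixing, C = (3260·23.00 + 573.0·373.0) / 3833 = 288700/3833 = 75.32 mg/L.
Half-life 93.2 h → k = ln 2 / 93.2 = 0.007437 h⁻¹ = 0.1785 d⁻¹.
Decay over the reach: 75.32·exp(−kt) = 75.32·0.8347 = 62.87 mg/L.

62.9 mg/L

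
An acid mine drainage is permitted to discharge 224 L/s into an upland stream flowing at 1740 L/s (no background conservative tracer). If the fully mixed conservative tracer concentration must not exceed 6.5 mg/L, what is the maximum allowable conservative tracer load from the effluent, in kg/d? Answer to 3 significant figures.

Mass balance at the limit: 1740·0 + 224.0·Cₑ = 1964·6.5 → Cₑ = 56.99 mg/L.
224.0 L/s = 0.2240 m³/s. Load = 0.2240 m³/s × 56.99 g/m³ × 86 400 s/d = 1103 kg/d.

1100 kg/d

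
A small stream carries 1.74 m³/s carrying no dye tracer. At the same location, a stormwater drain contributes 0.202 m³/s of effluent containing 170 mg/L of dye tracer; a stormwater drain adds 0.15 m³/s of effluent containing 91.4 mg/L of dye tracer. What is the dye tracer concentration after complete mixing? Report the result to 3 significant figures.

23.0 mg/L

Mass balance: C = (1.740·0 + 0.2020·170.0 + 0.1500·91.40) / 2.092 = 48.05/2.092 = 22.97 mg/L.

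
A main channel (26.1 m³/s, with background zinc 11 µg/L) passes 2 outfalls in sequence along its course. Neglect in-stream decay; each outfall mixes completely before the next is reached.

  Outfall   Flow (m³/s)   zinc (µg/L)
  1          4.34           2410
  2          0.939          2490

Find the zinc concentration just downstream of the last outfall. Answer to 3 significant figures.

Outfall 1: combined Q = 30.44 m³/s; C = (26.10·11.00 + 4.340·2410)/30.44 = 353.0 µg/L.
Outfall 2: combined Q = 31.38 m³/s; C = (30.44·353.0 + 0.9390·2490)/31.38 = 417.0 µg/L.

417 µg/L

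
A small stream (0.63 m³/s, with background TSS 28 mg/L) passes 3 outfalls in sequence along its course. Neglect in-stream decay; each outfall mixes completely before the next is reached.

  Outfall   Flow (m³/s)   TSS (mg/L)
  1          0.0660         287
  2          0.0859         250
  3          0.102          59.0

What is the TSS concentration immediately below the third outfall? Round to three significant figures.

Outfall 1: combined Q = 0.6960 m³/s; C = (0.6300·28.00 + 0.06600·287.0)/0.6960 = 52.56 mg/L.
Outfall 2: combined Q = 0.7819 m³/s; C = (0.6960·52.56 + 0.08590·250.0)/0.7819 = 74.25 mg/L.
Outfall 3: combined Q = 0.8839 m³/s; C = (0.7819·74.25 + 0.1020·59.00)/0.8839 = 72.49 mg/L.

72.5 mg/L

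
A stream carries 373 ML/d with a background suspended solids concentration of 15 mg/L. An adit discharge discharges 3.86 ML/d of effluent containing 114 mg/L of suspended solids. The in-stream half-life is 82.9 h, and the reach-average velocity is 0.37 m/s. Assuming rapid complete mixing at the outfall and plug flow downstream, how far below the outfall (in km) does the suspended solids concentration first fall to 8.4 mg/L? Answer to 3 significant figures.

Mixed concentration C = ΣQC/ΣQ = (373.0·15.00 + 3.860·114.0) / 376.9 = 6035/376.9 = 16.01 mg/L.
Half-life 82.9 h → k = ln 2 / 82.9 = 0.008361 h⁻¹ = 0.2007 d⁻¹.
Set 16.01·exp(−k·t) = 8.4 → t = ln(16.01/8.4)/k = 277800 s = 77.17 h.
Distance = v·t = 0.37·277800 = 102800 m = 102.8 km.

103 km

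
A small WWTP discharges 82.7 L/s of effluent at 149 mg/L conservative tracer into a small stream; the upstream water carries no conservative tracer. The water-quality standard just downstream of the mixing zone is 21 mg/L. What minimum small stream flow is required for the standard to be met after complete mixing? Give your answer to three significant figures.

Set C_mix = 21: (Q·0 + 82.70·149.0) / (Q + 82.70) = 21
→ Q = 82.70·(149.0 − 21)/(21 − 0) = 504.1 L/s.

504 L/s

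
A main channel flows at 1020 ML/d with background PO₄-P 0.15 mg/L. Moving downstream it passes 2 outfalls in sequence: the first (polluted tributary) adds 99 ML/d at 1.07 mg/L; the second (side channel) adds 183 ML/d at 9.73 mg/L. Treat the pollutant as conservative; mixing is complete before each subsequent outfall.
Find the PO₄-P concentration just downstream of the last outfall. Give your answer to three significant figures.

1.57 mg/L

Outfall 1: combined Q = 1119 ML/d; C = (1020·0.1500 + 99.00·1.070)/1119 = 0.2314 mg/L.
Outfall 2: combined Q = 1302 ML/d; C = (1119·0.2314 + 183.0·9.730)/1302 = 1.566 mg/L.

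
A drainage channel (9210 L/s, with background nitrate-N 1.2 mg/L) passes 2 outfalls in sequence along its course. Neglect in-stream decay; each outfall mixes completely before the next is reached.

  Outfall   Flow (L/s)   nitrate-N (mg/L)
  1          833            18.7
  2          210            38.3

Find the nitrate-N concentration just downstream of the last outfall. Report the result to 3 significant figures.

3.38 mg/L

After outfall 1: Q = 9210 + 833.0 = 10040 L/s; C = (9210·1.200 + 833.0·18.70)/10040 = 2.652 mg/L.
After outfall 2: Q = 10040 + 210.0 = 10250 L/s; C = (10040·2.652 + 210.0·38.30)/10250 = 3.382 mg/L.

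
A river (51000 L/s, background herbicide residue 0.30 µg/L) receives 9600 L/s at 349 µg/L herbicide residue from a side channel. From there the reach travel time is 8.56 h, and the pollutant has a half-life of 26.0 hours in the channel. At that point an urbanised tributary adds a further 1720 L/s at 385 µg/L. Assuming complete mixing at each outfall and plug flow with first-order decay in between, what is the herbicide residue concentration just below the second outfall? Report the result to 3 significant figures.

53.6 µg/L

After mixing, C = (51000·0.3000 + 9600·349.0) / 60600 = 3366000/60600 = 55.54 µg/L; combined flow 60600 L/s.
Half-life 26.0 h → k = ln 2 / 26.0 = 0.02666 h⁻¹ = 0.6398 d⁻¹.
Applying C = C₀e^(−kt): 55.54 × 0.7960 = 44.21 µg/L.
Second outfall: C = (60600·44.21 + 1720·385.0)/62320 = 53.61 µg/L.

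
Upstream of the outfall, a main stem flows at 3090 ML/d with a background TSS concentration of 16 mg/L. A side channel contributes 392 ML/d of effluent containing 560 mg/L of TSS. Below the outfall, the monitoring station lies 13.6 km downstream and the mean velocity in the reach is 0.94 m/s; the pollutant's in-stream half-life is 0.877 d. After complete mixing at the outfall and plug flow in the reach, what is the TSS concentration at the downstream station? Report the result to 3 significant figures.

Flow-weighted average: C = (3090·16.00 + 392.0·560.0) / 3482 = 269000/3482 = 77.24 mg/L.
Travel time t = 13.6·1000 / 0.94 = 14470 s = 4.019 h.
Half-life 0.877 d → k = ln 2 / 0.877 = 0.7904 d⁻¹.
Decay over the reach: 77.24·exp(−kt) = 77.24·0.8760 = 67.67 mg/L.

67.7 mg/L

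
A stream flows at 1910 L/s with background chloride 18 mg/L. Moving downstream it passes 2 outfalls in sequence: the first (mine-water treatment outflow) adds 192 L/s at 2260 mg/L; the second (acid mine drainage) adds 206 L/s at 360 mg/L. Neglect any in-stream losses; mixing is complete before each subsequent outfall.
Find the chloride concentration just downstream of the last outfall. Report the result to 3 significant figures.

Outfall 1: combined Q = 2102 L/s; C = (1910·18.00 + 192.0·2260)/2102 = 222.8 mg/L.
Outfall 2: combined Q = 2308 L/s; C = (2102·222.8 + 206.0·360.0)/2308 = 235.0 mg/L.

235 mg/L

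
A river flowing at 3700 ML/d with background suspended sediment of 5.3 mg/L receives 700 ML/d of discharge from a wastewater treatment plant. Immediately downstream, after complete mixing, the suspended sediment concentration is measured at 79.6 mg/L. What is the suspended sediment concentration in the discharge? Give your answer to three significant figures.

Mass balance: 3700·5.300 + 700.0·Cₑ = 4400·79.60
→ Cₑ = (4400·79.60 − 3700·5.300) / 700.0 = 472.3 mg/L.

472 mg/L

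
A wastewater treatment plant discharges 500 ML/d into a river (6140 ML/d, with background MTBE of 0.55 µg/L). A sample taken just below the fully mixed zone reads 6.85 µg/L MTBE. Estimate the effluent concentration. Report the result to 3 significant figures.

84.2 µg/L

Mass balance: 6140·0.5500 + 500.0·Cₑ = 6640·6.850
→ Cₑ = (6640·6.850 − 6140·0.5500) / 500.0 = 84.21 µg/L.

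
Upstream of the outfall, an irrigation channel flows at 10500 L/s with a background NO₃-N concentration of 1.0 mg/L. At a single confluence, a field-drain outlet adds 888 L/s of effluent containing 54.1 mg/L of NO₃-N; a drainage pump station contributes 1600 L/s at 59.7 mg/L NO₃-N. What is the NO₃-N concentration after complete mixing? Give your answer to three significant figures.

Conservation of mass: C = (10500·1.000 + 888.0·54.10 + 1600·59.70) / 12990 = 154100/12990 = 11.86 mg/L.

11.9 mg/L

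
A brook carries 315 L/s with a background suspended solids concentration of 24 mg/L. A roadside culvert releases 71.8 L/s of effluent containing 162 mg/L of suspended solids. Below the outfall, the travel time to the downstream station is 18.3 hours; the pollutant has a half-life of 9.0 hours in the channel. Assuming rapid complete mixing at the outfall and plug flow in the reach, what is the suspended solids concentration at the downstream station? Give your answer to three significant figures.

12.1 mg/L

After mixing, C = (315.0·24.00 + 71.80·162.0) / 386.8 = 19190/386.8 = 49.62 mg/L.
Half-life 9.0 h → k = ln 2 / 9.0 = 0.07702 h⁻¹ = 1.848 d⁻¹.
First-order decay: C = 49.62·exp(−k·t) = 49.62·0.2443 = 12.12 mg/L.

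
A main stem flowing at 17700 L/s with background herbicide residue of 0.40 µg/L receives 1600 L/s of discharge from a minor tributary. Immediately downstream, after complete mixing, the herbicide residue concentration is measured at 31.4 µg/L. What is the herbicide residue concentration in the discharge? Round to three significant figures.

Mass balance: 17700·0.4000 + 1600·Cₑ = 19300·31.40
→ Cₑ = (19300·31.40 − 17700·0.4000) / 1600 = 374.3 µg/L.

374 µg/L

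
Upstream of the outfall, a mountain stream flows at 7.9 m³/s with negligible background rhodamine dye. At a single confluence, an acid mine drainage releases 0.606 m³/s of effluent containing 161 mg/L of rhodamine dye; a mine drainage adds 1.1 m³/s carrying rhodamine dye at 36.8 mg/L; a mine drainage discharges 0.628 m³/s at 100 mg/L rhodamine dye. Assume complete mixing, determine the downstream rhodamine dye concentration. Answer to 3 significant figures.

Flow-weighted average: C = (7.900·0 + 0.6060·161.0 + 1.100·36.80 + 0.6280·100.0) / 10.23 = 200.8/10.23 = 19.63 mg/L.

19.6 mg/L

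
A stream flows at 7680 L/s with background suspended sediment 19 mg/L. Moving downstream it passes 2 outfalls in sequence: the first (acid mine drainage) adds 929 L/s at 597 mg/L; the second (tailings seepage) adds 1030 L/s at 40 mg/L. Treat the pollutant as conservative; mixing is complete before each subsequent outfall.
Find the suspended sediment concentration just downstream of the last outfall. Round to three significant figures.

Outfall 1: combined Q = 8609 L/s; C = (7680·19.00 + 929.0·597.0)/8609 = 81.37 mg/L.
Outfall 2: combined Q = 9639 L/s; C = (8609·81.37 + 1030·40.00)/9639 = 76.95 mg/L.

77.0 mg/L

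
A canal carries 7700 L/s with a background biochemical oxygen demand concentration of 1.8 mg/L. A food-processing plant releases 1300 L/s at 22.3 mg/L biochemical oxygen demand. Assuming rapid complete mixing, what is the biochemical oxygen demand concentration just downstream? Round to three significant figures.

4.76 mg/L

Mixed concentration C = ΣQC/ΣQ = (7700·1.800 + 1300·22.30) / 9000 = 42850/9000 = 4.761 mg/L.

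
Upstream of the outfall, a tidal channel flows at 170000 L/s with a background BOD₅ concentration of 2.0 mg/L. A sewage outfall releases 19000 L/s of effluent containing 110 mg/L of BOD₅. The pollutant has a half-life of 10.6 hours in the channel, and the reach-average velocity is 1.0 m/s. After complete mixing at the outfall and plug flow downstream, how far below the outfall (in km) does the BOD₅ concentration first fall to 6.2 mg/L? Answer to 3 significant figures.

Conservation of mass: C = (170000·2.000 + 19000·110.0) / 189000 = 2430000/189000 = 12.86 mg/L.
Half-life 10.6 h → k = ln 2 / 10.6 = 0.06539 h⁻¹ = 1.569 d⁻¹.
Set 12.86·exp(−k·t) = 6.2 → t = ln(12.86/6.2)/k = 40150 s = 11.15 h.
Distance = v·t = 1.0·40150 = 40150 m = 40.15 km.

40.2 km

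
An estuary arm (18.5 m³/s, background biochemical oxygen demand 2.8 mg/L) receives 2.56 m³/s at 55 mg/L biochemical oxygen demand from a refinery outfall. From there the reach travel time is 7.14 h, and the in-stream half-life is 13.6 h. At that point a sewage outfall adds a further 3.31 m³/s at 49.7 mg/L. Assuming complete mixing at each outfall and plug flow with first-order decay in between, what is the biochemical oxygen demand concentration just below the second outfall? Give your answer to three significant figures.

12.2 mg/L

After mixing, C = (18.50·2.800 + 2.560·55.00) / 21.06 = 192.6/21.06 = 9.145 mg/L; combined flow 21.06 m³/s.
Half-life 13.6 h → k = ln 2 / 13.6 = 0.05097 h⁻¹ = 1.223 d⁻¹.
First-order decay: C = 9.145·exp(−k·t) = 9.145·0.6950 = 6.356 mg/L.
At the second outfall, C = (21.06·6.356 + 3.310·49.70) / (21.06 + 3.310) = 12.24 mg/L.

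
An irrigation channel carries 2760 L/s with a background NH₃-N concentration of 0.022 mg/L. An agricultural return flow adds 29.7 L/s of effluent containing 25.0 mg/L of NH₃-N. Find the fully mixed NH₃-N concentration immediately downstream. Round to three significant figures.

Conservation of mass: C = (2760·0.02200 + 29.70·25.00) / 2790 = 803.2/2790 = 0.2879 mg/L.

0.288 mg/L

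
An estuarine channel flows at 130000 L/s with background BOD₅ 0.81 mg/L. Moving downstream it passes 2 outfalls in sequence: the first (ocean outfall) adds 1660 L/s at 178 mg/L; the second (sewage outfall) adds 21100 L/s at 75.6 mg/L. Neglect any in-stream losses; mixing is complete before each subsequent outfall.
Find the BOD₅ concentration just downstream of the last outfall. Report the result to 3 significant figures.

After outfall 1: Q = 130000 + 1660 = 131700 L/s; C = (130000·0.8100 + 1660·178.0)/131700 = 3.044 mg/L.
After outfall 2: Q = 131700 + 21100 = 152800 L/s; C = (131700·3.044 + 21100·75.60)/152800 = 13.07 mg/L.

13.1 mg/L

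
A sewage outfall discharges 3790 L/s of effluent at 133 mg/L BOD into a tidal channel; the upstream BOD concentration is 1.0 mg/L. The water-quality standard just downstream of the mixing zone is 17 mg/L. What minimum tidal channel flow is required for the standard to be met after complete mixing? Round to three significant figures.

27500 L/s

Set C_mix = 17: (Q·1.000 + 3790·133.0) / (Q + 3790) = 17
→ Q = 3790·(133.0 − 17)/(17 − 1.000) = 27480 L/s.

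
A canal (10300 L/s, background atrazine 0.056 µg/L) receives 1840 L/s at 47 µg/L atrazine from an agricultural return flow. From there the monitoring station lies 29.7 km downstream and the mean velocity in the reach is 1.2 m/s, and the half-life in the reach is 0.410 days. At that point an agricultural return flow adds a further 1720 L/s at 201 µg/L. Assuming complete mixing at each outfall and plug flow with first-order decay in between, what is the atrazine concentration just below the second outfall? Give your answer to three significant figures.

28.8 µg/L

Mass balance: C = (10300·0.05600 + 1840·47.00) / 12140 = 87060/12140 = 7.171 µg/L; combined flow 12140 L/s.
Travel time t = 29.7·1000 / 1.2 = 24750 s = 6.875 h.
Half-life 0.410 d → k = ln 2 / 0.410 = 1.691 d⁻¹.
First-order decay: C = 7.171·exp(−k·t) = 7.171·0.6161 = 4.418 µg/L.
Second outfall: C = (12140·4.418 + 1720·201.0)/13860 = 28.81 µg/L.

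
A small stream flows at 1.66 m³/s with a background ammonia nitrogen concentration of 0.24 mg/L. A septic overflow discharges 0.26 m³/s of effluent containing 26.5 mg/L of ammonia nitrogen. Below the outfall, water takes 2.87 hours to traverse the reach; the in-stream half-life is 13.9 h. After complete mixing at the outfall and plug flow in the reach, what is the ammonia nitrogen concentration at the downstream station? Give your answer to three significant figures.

Mixed concentration C = ΣQC/ΣQ = (1.660·0.2400 + 0.2600·26.50) / 1.920 = 7.288/1.920 = 3.796 mg/L.
Half-life 13.9 h → k = ln 2 / 13.9 = 0.04987 h⁻¹ = 1.197 d⁻¹.
After decay, C = 3.796 × e^(−kt) = 3.796 × 0.8667 = 3.290 mg/L.

3.29 mg/L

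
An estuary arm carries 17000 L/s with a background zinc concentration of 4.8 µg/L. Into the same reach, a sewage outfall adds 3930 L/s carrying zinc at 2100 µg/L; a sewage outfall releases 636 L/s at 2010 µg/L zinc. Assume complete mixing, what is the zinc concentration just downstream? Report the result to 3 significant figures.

Conservation of mass: C = (17000·4.800 + 3930·2100 + 636.0·2010) / 21570 = 9613000/21570 = 445.7 µg/L.

446 µg/L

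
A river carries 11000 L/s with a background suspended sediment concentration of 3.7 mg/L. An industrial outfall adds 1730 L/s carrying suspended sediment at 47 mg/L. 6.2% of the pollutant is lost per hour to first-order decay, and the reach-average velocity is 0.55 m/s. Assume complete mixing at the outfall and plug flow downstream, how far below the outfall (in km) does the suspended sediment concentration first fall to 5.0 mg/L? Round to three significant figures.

20.1 km

Mixed concentration C = ΣQC/ΣQ = (11000·3.700 + 1730·47.00) / 12730 = 122000/12730 = 9.584 mg/L.
6.2%/h lost → k = −ln(1 − 0.062) = 0.06401 h⁻¹.
Set 9.584·exp(−k·t) = 5.0 → t = ln(9.584/5.0)/k = 36600 s = 10.17 h.
Distance = v·t = 0.55·36600 = 20130 m = 20.13 km.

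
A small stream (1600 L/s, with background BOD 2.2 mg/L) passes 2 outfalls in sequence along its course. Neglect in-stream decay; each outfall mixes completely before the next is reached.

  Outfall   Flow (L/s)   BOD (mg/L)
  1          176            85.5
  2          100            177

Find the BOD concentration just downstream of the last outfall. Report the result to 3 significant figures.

Outfall 1: combined Q = 1776 L/s; C = (1600·2.200 + 176.0·85.50)/1776 = 10.45 mg/L.
Outfall 2: combined Q = 1876 L/s; C = (1776·10.45 + 100.0·177.0)/1876 = 19.33 mg/L.

19.3 mg/L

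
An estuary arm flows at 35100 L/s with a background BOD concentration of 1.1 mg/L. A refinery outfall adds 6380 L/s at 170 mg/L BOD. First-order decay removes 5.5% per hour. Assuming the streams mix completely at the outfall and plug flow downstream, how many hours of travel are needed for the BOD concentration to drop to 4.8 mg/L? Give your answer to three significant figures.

30.6 h

Flow-weighted average: C = (35100·1.100 + 6380·170.0) / 41480 = 1123000/41480 = 27.08 mg/L.
5.5%/h lost → k = −ln(1 − 0.055) = 0.05657 h⁻¹.
27.08·exp(−k·t) = 4.8 → t = ln(27.08/4.8)/k = 110100 s = 30.58 h.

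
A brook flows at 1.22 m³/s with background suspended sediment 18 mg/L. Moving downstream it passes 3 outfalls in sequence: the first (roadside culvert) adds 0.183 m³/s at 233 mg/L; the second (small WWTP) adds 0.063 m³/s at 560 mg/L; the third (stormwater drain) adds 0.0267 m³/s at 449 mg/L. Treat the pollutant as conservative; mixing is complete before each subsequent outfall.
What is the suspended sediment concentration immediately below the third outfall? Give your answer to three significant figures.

Below outfall 1: Q → 1.403 m³/s, C = (1.220·18.00 + 0.1830·233.0)/1.403 = 46.04 mg/L.
Below outfall 2: Q → 1.466 m³/s, C = (1.403·46.04 + 0.06300·560.0)/1.466 = 68.13 mg/L.
Below outfall 3: Q → 1.493 m³/s, C = (1.466·68.13 + 0.02670·449.0)/1.493 = 74.94 mg/L.

74.9 mg/L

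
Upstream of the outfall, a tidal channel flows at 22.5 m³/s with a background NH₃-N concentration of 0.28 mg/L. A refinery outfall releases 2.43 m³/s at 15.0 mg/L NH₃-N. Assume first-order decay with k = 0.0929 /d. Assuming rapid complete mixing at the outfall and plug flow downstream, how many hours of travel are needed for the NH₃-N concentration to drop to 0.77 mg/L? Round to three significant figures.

207 h

Conservation of mass: C = (22.50·0.2800 + 2.430·15.00) / 24.93 = 42.75/24.93 = 1.715 mg/L.
1.715·exp(−k·t) = 0.77 → t = ln(1.715/0.77)/k = 744600 s = 206.8 h.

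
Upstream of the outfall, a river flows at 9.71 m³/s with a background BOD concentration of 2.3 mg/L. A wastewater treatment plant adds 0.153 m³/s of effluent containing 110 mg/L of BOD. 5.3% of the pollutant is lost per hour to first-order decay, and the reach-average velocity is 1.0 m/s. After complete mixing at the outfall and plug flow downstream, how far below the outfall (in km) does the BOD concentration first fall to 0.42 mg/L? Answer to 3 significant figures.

149 km

Conservation of mass: C = (9.710·2.300 + 0.1530·110.0) / 9.863 = 39.16/9.863 = 3.971 mg/L.
5.3%/h lost → k = −ln(1 − 0.053) = 0.05446 h⁻¹.
Set 3.971·exp(−k·t) = 0.42 → t = ln(3.971/0.42)/k = 148500 s = 41.25 h.
Distance = v·t = 1.0·148500 = 148500 m = 148.5 km.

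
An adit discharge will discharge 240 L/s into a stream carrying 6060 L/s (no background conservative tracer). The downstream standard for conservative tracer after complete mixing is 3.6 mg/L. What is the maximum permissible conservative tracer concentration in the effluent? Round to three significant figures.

94.5 mg/L

At the limit, (Qr·Cr + Qe·Cₑ)/(Qr + Qe) = 3.6:
Cₑ = (6300·3.6 − 6060·0) / 240.0 = 94.50 mg/L.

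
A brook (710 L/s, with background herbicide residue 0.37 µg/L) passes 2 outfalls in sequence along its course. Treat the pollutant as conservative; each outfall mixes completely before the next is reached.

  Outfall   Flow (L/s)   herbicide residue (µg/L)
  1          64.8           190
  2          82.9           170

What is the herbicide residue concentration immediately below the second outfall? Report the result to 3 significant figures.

31.1 µg/L

Outfall 1: combined Q = 774.8 L/s; C = (710.0·0.3700 + 64.80·190.0)/774.8 = 16.23 µg/L.
Outfall 2: combined Q = 857.7 L/s; C = (774.8·16.23 + 82.90·170.0)/857.7 = 31.09 µg/L.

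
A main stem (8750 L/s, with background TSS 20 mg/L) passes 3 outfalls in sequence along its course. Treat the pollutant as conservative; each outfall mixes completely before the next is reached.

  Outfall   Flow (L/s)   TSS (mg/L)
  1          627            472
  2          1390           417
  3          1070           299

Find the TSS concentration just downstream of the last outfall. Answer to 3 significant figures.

116 mg/L

After outfall 1: Q = 8750 + 627.0 = 9377 L/s; C = (8750·20.00 + 627.0·472.0)/9377 = 50.22 mg/L.
After outfall 2: Q = 9377 + 1390 = 10770 L/s; C = (9377·50.22 + 1390·417.0)/10770 = 97.57 mg/L.
After outfall 3: Q = 10770 + 1070 = 11840 L/s; C = (10770·97.57 + 1070·299.0)/11840 = 115.8 mg/L.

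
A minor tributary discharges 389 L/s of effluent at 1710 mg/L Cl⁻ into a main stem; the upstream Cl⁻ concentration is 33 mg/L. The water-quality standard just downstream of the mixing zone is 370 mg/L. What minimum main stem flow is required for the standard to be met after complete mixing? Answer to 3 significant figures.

Set C_mix = 370: (Q·33.00 + 389.0·1710) / (Q + 389.0) = 370
→ Q = 389.0·(1710 − 370)/(370 − 33.00) = 1547 L/s.

1550 L/s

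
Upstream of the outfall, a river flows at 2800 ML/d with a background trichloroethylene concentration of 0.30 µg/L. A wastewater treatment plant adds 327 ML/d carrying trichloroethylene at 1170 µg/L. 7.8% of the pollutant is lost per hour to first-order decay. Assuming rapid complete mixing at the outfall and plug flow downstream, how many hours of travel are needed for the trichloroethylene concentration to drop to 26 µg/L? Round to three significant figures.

19.1 h

Mass balance: C = (2800·0.3000 + 327.0·1170) / 3127 = 383400/3127 = 122.6 µg/L.
7.8%/h lost → k = −ln(1 − 0.078) = 0.08121 h⁻¹.
122.6·exp(−k·t) = 26 → t = ln(122.6/26)/k = 68750 s = 19.10 h.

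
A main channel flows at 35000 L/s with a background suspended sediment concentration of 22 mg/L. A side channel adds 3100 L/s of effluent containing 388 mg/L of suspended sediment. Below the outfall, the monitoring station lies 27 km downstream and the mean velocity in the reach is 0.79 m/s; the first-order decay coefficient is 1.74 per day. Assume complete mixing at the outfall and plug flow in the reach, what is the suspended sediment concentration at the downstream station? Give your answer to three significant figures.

After mixing, C = (35000·22.00 + 3100·388.0) / 38100 = 1973000/38100 = 51.78 mg/L.
Travel time t = 27·1000 / 0.79 = 34180 s = 9.494 h.
Decay over the reach: 51.78·exp(−kt) = 51.78·0.5024 = 26.02 mg/L.

26.0 mg/L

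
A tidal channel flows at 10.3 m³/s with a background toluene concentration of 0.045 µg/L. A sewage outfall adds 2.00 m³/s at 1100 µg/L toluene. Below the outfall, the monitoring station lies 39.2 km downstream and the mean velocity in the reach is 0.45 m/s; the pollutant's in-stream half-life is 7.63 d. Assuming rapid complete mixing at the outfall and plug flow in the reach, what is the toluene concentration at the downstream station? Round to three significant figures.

163 µg/L

After mixing, C = (10.30·0.04500 + 2.000·1100) / 12.30 = 2200/12.30 = 178.9 µg/L.
Travel time t = 39.2·1000 / 0.45 = 87110 s = 24.20 h.
Half-life 7.63 d → k = ln 2 / 7.63 = 0.09084 d⁻¹.
First-order decay: C = 178.9·exp(−k·t) = 178.9·0.9125 = 163.2 µg/L.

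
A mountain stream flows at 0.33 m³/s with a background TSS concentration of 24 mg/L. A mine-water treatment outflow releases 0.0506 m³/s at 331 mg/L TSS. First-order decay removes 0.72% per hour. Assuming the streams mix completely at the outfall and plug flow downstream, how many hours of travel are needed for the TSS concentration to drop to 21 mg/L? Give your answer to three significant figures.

Flow-weighted average: C = (0.3300·24.00 + 0.05060·331.0) / 0.3806 = 24.67/0.3806 = 64.82 mg/L.
0.72%/h lost → k = −ln(1 − 0.0072) = 0.007226 h⁻¹.
64.82·exp(−k·t) = 21 → t = ln(64.82/21)/k = 561500 s = 156.0 h.

156 h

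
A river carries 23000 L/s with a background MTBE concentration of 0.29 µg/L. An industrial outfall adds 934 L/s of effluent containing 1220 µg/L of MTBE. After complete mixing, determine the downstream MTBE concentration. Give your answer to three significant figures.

Mixed concentration C = ΣQC/ΣQ = (23000·0.2900 + 934.0·1220) / 23930 = 1146000/23930 = 47.89 µg/L.

47.9 µg/L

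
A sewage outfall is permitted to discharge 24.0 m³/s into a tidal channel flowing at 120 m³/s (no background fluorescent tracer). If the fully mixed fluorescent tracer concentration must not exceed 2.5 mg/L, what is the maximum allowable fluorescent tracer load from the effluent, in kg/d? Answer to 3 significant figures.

31100 kg/d

Mass balance at the limit: 120.0·0 + 24.00·Cₑ = 144.0·2.5 → Cₑ = 15.00 mg/L.
Load = 24.00 m³/s × 15.00 g/m³ × 86 400 s/d = 31100 kg/d.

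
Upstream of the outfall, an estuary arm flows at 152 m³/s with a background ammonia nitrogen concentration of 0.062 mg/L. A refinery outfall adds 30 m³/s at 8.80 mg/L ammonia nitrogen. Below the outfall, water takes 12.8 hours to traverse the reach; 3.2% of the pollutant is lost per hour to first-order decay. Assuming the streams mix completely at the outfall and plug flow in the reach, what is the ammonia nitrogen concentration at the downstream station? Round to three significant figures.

Mass balance: C = (152.0·0.06200 + 30.00·8.800) / 182.0 = 273.4/182.0 = 1.502 mg/L.
3.2%/h lost → k = −ln(1 − 0.032) = 0.03252 h⁻¹.
Decay over the reach: 1.502·exp(−kt) = 1.502·0.6595 = 0.9908 mg/L.

0.991 mg/L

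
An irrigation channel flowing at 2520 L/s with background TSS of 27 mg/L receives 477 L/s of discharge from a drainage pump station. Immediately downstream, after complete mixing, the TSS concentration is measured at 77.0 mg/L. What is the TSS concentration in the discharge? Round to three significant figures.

341 mg/L

Mass balance: 2520·27.00 + 477.0·Cₑ = 2997·77.00
→ Cₑ = (2997·77.00 − 2520·27.00) / 477.0 = 341.2 mg/L.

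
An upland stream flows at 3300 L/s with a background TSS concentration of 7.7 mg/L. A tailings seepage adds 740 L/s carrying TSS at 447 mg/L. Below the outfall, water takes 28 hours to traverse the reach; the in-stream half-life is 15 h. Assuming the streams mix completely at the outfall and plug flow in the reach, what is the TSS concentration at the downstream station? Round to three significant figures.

24.2 mg/L

Mass balance: C = (3300·7.700 + 740.0·447.0) / 4040 = 356200/4040 = 88.17 mg/L.
Half-life 15 h → k = ln 2 / 15 = 0.04621 h⁻¹ = 1.109 d⁻¹.
First-order decay: C = 88.17·exp(−k·t) = 88.17·0.2742 = 24.18 mg/L.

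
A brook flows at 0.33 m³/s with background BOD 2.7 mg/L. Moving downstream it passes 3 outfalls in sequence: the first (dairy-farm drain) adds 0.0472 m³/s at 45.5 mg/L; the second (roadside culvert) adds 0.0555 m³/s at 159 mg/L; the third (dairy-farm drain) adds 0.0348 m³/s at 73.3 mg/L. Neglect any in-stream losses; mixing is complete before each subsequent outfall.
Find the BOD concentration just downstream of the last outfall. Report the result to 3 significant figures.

After outfall 1: Q = 0.3300 + 0.04720 = 0.3772 m³/s; C = (0.3300·2.700 + 0.04720·45.50)/0.3772 = 8.056 mg/L.
After outfall 2: Q = 0.3772 + 0.05550 = 0.4327 m³/s; C = (0.3772·8.056 + 0.05550·159.0)/0.4327 = 27.42 mg/L.
After outfall 3: Q = 0.4327 + 0.03480 = 0.4675 m³/s; C = (0.4327·27.42 + 0.03480·73.30)/0.4675 = 30.83 mg/L.

30.8 mg/L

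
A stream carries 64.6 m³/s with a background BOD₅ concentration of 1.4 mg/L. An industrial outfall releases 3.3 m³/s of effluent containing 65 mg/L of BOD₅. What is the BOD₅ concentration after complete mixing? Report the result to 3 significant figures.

Flow-weighted average: C = (64.60·1.400 + 3.300·65.00) / 67.90 = 304.9/67.90 = 4.491 mg/L.

4.49 mg/L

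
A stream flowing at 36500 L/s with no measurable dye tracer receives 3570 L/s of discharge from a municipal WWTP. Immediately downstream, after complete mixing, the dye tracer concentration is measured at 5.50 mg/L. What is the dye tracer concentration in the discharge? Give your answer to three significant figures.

Mass balance: 36500·0 + 3570·Cₑ = 40070·5.500
→ Cₑ = (40070·5.500 − 36500·0) / 3570 = 61.73 mg/L.

61.7 mg/L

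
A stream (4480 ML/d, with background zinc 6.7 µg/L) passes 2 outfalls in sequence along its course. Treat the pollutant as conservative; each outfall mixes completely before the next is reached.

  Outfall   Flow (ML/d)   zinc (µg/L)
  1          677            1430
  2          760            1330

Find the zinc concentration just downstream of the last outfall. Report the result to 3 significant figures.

340 µg/L

Outfall 1: combined Q = 5157 ML/d; C = (4480·6.700 + 677.0·1430)/5157 = 193.5 µg/L.
Outfall 2: combined Q = 5917 ML/d; C = (5157·193.5 + 760.0·1330)/5917 = 339.5 µg/L.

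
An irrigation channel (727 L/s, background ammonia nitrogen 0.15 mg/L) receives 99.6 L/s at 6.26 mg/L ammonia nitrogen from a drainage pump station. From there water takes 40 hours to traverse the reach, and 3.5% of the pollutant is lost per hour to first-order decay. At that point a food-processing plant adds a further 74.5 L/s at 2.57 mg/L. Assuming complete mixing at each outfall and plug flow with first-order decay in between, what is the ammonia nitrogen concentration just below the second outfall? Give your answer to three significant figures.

Conservation of mass: C = (727.0·0.1500 + 99.60·6.260) / 826.6 = 732.5/826.6 = 0.8862 mg/L; combined flow 826.6 L/s.
3.5%/h lost → k = −ln(1 − 0.035) = 0.03563 h⁻¹.
First-order decay: C = 0.8862·exp(−k·t) = 0.8862·0.2405 = 0.2131 mg/L.
Second outfall: C = (826.6·0.2131 + 74.50·2.570)/901.1 = 0.4080 mg/L.

0.408 mg/L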